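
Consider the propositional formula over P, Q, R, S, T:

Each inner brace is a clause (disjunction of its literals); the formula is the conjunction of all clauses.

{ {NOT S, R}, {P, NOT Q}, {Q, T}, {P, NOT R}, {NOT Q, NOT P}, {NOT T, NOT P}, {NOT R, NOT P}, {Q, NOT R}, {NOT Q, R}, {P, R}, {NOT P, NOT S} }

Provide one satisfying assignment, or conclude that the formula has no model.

Suppose S = false.
Suppose P = true.
Unit clause (NOT Q) forces Q = false.
Unit clause (T) forces T = true.
But (NOT T) is also a unit clause — contradiction.
That branch fails; take P = false instead.
Unit clause (NOT Q) forces Q = false.
Unit clause (T) forces T = true.
Unit clause (NOT R) forces R = false.
But (R) is also a unit clause — contradiction.
Both values of P lead to a conflict.
That branch fails; take S = true instead.
Unit clause (R) forces R = true.
Unit clause (P) forces P = true.
But (NOT P) is also a unit clause — contradiction.
Both values of S lead to a conflict.

UNSATISFIABLE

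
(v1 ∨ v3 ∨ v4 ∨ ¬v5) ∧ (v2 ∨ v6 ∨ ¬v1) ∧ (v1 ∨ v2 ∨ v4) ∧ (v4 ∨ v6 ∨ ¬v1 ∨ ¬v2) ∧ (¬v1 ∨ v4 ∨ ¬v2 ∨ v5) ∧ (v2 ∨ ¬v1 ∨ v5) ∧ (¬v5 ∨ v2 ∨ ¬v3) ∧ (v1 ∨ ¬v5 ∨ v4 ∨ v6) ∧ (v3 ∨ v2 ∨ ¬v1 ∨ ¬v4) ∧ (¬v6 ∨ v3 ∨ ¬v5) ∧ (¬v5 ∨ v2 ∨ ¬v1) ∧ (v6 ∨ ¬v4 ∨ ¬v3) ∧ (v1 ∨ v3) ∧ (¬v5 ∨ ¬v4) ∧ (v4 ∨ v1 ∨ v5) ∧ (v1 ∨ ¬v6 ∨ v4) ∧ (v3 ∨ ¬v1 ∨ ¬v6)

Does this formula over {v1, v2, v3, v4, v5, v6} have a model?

Suppose v1 = True.
Suppose v2 = True.
Suppose v4 = True.
Unit clause (¬v5) forces v5 = False.
Suppose v6 = True.
Unit clause (v3) forces v3 = True.
This assignment satisfies each clause.
A satisfying assignment: v1: True,  v2: True,  v3: True,  v4: True,  v5: False,  v6: True.

Satisfiable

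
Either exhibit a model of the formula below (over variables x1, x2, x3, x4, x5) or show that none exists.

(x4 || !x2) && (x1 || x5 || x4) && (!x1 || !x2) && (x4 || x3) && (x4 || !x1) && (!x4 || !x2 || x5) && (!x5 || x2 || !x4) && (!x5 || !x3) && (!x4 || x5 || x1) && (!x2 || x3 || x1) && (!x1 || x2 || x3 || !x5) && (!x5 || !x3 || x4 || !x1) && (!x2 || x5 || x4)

x1: true, x2: false, x3: false, x4: true, x5: false

Case x4 = true:
Case x1 = true:
From the singleton clause (!x2), x2 = false.
From the singleton clause (!x5), x5 = false.
Every clause is now satisfied; x3 is unconstrained.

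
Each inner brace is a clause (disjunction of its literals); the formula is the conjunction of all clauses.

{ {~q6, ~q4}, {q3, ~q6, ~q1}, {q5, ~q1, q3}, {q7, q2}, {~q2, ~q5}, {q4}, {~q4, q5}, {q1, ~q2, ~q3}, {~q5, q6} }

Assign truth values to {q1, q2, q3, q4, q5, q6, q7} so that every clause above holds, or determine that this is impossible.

The clause (q4) is unit, so q4 = 1.
The clause (~q6) is unit, so q6 = 0.
The clause (q5) is unit, so q5 = 1.
But (~q5) is also a unit clause — contradiction.

UNSATISFIABLE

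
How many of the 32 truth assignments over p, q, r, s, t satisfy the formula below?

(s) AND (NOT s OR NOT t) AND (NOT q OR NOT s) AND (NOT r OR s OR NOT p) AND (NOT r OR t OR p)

There are 2^5 = 32 truth assignments over (p, q, r, s, t).
Split on q. With q = true, the clauses containing q are satisfied and NOT q drops from the rest; 0 of the 2^4 = 16 assignments to the other variables satisfy what remains.
With q = false, by the same count on the reduced clause set, 3 assignments work.
(One model: p=F, q=F, r=F, s=T, t=F.)
Total: 0 + 3 = 3.

3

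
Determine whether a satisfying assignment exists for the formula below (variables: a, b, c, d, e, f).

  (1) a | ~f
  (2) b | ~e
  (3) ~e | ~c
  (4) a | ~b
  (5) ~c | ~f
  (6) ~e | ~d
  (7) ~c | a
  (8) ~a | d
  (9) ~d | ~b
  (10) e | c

Yes

Case a = 1:
The clause (d) is unit, so d = 1.
The clause (~e) is unit, so e = 0.
The clause (~b) is unit, so b = 0.
The clause (c) is unit, so c = 1.
The clause (~f) is unit, so f = 0.
All clauses are satisfied.
A satisfying assignment: a: 1,  b: 0,  c: 1,  d: 1,  e: 0,  f: 0.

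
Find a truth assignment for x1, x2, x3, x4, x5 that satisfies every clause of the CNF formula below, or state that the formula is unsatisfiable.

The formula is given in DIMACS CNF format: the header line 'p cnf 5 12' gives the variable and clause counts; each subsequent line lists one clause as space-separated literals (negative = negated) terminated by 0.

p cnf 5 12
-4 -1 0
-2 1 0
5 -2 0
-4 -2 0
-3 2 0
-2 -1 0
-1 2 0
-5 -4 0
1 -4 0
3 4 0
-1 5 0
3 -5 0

Case x4 = False:
(x3) alone gives x3 = True.
(x2) alone gives x2 = True.
(x1) alone gives x1 = True.
Now (¬x1) is unsatisfied and unit — conflict.
Undo x4 and try x4 = True.
(¬x1) alone gives x1 = False.
Now (x1) is unsatisfied and unit — conflict.
Either choice for x4 ends in contradiction.

UNSATISFIABLE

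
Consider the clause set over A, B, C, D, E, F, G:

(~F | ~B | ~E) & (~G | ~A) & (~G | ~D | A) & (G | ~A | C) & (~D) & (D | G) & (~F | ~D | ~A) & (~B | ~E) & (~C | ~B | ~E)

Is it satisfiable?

The clause (~D) is unit, so D = 0.
The clause (G) is unit, so G = 1.
The clause (~A) is unit, so A = 0.
Suppose B = 0.
No clause remains; C, E, F are free.
A satisfying assignment: A ↦ 0,  B ↦ 0,  C ↦ 1,  D ↦ 0,  E ↦ 1,  F ↦ 1,  G ↦ 1.

Satisfiable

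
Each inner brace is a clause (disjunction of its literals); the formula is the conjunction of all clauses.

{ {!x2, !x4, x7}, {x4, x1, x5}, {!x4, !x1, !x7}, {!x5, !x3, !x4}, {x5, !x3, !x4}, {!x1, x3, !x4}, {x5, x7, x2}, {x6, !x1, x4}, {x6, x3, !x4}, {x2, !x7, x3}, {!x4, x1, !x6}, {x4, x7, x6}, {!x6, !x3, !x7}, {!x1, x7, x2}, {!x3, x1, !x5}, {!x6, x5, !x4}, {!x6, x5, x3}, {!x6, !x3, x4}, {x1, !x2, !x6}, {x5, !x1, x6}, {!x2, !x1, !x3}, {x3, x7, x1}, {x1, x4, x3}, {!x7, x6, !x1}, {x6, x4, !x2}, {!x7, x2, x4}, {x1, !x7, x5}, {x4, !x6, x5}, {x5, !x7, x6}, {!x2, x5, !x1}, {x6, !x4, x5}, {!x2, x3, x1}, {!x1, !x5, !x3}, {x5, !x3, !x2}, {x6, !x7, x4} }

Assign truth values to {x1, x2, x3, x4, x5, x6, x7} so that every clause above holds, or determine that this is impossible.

Suppose x2 = true.
Suppose x4 = false.
From the singleton clause (x6), x6 = true.
From the singleton clause (!x3), x3 = false.
From the singleton clause (x5), x5 = true.
From the singleton clause (x1), x1 = true.
No clause remains; x7 is free.

x1: true; x2: true; x3: false; x4: false; x5: true; x6: true; x7: true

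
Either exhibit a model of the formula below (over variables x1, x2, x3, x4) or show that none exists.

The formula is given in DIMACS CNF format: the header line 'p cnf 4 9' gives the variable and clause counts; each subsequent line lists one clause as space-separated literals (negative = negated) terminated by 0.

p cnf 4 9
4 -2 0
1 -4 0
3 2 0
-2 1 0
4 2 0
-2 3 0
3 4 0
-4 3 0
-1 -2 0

Case x4 = True:
Unit clause (x1) forces x1 = True.
Unit clause (x3) forces x3 = True.
Unit clause (¬x2) forces x2 = False.
All clauses are satisfied.

x1=True,  x2=False,  x3=True,  x4=True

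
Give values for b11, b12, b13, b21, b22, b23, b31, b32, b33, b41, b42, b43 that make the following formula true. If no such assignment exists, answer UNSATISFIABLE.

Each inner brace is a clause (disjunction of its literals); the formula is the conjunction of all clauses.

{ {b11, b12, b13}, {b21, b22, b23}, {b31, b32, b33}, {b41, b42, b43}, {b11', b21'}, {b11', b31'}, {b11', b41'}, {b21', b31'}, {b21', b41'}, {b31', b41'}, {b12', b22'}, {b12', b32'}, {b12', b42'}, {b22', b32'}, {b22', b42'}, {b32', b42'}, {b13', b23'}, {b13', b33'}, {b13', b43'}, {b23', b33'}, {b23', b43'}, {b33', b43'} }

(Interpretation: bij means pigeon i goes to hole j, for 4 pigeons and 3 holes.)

Case b11 = 0:
Case b12 = 1:
Unit clause (b22') forces b22 = 0.
Unit clause (b32') forces b32 = 0.
Unit clause (b42') forces b42 = 0.
Case b21 = 1:
Unit clause (b31') forces b31 = 0.
Unit clause (b33) forces b33 = 1.
Unit clause (b41') forces b41 = 0.
Unit clause (b43) forces b43 = 1.
That conflicts with the unit clause (b43').
Backtrack on b21: now try b21 = 0.
Unit clause (b23) forces b23 = 1.
Unit clause (b13') forces b13 = 0.
Unit clause (b33') forces b33 = 0.
Unit clause (b31) forces b31 = 1.
Unit clause (b41') forces b41 = 0.
Unit clause (b43) forces b43 = 1.
That conflicts with the unit clause (b43').
Either choice for b21 ends in contradiction.
Backtrack on b12: now try b12 = 0.
Unit clause (b13) forces b13 = 1.
Unit clause (b23') forces b23 = 0.
Unit clause (b33') forces b33 = 0.
Unit clause (b43') forces b43 = 0.
Case b21 = 1:
Unit clause (b31') forces b31 = 0.
Unit clause (b32) forces b32 = 1.
Unit clause (b41') forces b41 = 0.
Unit clause (b42) forces b42 = 1.
That conflicts with the unit clause (b42').
Backtrack on b21: now try b21 = 0.
Unit clause (b22) forces b22 = 1.
Unit clause (b32') forces b32 = 0.
Unit clause (b31) forces b31 = 1.
Unit clause (b41') forces b41 = 0.
Unit clause (b42) forces b42 = 1.
That conflicts with the unit clause (b42').
Either choice for b21 ends in contradiction.
Either choice for b12 ends in contradiction.
Backtrack on b11: now try b11 = 1.
Unit clause (b21') forces b21 = 0.
Unit clause (b31') forces b31 = 0.
Unit clause (b41') forces b41 = 0.
Case b22 = 1:
Unit clause (b12') forces b12 = 0.
Unit clause (b32') forces b32 = 0.
Unit clause (b33) forces b33 = 1.
Unit clause (b42') forces b42 = 0.
Unit clause (b43) forces b43 = 1.
That conflicts with the unit clause (b43').
Backtrack on b22: now try b22 = 0.
Unit clause (b23) forces b23 = 1.
Unit clause (b13') forces b13 = 0.
Unit clause (b33') forces b33 = 0.
Unit clause (b32) forces b32 = 1.
Unit clause (b12') forces b12 = 0.
Unit clause (b42') forces b42 = 0.
Unit clause (b43) forces b43 = 1.
That conflicts with the unit clause (b43').
Either choice for b22 ends in contradiction.
Either choice for b11 ends in contradiction.

UNSATISFIABLE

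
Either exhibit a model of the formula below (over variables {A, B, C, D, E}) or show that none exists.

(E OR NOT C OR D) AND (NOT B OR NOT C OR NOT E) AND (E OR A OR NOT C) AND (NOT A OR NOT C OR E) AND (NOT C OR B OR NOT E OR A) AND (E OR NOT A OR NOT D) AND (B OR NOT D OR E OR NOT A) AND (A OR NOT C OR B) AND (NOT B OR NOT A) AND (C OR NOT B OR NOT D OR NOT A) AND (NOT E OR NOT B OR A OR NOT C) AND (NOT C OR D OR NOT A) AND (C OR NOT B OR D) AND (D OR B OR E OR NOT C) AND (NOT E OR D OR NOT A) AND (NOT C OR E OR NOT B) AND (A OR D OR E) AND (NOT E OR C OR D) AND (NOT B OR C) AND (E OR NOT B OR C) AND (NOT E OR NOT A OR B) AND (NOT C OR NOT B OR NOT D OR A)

A ↦ false, B ↦ false, C ↦ false, D ↦ true, E ↦ false

Case B = false:
Case A = false:
(NOT C) alone gives C = false.
Case D = true:
All clauses hold; E can take either value.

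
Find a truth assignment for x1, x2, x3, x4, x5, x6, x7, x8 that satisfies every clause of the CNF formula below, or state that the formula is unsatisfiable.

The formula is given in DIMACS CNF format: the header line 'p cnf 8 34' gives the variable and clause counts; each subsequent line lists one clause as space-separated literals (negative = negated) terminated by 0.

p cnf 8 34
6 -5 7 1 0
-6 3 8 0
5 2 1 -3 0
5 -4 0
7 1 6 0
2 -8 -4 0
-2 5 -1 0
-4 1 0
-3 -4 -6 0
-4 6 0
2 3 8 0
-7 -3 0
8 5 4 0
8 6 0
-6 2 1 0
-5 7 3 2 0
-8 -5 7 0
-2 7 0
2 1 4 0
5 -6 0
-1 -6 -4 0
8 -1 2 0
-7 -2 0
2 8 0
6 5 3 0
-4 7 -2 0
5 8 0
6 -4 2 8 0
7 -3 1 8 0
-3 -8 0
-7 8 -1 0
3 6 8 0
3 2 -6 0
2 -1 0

UNSATISFIABLE

Suppose x5 = True.
Suppose x4 = False.
Suppose x7 = False.
From the singleton clause (¬x8), x8 = False.
From the singleton clause (x6), x6 = True.
From the singleton clause (x3), x3 = True.
From the singleton clause (¬x2), x2 = False.
Now (x2) is unsatisfied and unit — conflict.
That branch fails; take x7 = True instead.
From the singleton clause (¬x3), x3 = False.
From the singleton clause (¬x2), x2 = False.
From the singleton clause (x8), x8 = True.
From the singleton clause (x1), x1 = True.
Now (¬x1) is unsatisfied and unit — conflict.
Both values of x7 lead to a conflict.
That branch fails; take x4 = True instead.
From the singleton clause (x1), x1 = True.
From the singleton clause (x6), x6 = True.
Now (¬x6) is unsatisfied and unit — conflict.
Both values of x4 lead to a conflict.
That branch fails; take x5 = False instead.
From the singleton clause (¬x4), x4 = False.
From the singleton clause (x8), x8 = True.
From the singleton clause (¬x6), x6 = False.
From the singleton clause (x3), x3 = True.
Now (¬x3) is unsatisfied and unit — conflict.
Both values of x5 lead to a conflict.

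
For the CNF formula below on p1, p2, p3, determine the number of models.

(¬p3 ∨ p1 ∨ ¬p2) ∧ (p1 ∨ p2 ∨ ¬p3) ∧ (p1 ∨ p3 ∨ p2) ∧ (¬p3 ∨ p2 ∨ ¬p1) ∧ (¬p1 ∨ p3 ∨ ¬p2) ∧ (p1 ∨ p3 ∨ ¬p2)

2

There are 2^3 = 8 truth assignments over (p1, p2, p3).
Check each against the 6 clauses (columns in the order p1, p2, p3):
  F F F  ✗ fails (p1 ∨ p3 ∨ p2)
  F F T  ✗ fails (p1 ∨ p2 ∨ ¬p3)
  F T F  ✗ fails (p1 ∨ p3 ∨ ¬p2)
  F T T  ✗ fails (¬p3 ∨ p1 ∨ ¬p2)
  T F F  ✓ satisfies all
  T F T  ✗ fails (¬p3 ∨ p2 ∨ ¬p1)
  T T F  ✗ fails (¬p1 ∨ p3 ∨ ¬p2)
  T T T  ✓ satisfies all
2 of the 8 rows are models.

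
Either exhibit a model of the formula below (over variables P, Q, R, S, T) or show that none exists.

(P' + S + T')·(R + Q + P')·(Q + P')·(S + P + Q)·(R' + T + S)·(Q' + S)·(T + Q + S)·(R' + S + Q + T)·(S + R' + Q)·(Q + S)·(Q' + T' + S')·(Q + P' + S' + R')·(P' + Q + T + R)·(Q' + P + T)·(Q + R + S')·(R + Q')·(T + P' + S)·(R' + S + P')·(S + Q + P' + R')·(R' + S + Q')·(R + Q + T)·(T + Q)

P ↦ 0; Q ↦ 0; R ↦ 1; S ↦ 1; T ↦ 1

Try Q = 0.
From the singleton clause (P'), P = 0.
From the singleton clause (S), S = 1.
From the singleton clause (R), R = 1.
From the singleton clause (T), T = 1.
Every clause now holds.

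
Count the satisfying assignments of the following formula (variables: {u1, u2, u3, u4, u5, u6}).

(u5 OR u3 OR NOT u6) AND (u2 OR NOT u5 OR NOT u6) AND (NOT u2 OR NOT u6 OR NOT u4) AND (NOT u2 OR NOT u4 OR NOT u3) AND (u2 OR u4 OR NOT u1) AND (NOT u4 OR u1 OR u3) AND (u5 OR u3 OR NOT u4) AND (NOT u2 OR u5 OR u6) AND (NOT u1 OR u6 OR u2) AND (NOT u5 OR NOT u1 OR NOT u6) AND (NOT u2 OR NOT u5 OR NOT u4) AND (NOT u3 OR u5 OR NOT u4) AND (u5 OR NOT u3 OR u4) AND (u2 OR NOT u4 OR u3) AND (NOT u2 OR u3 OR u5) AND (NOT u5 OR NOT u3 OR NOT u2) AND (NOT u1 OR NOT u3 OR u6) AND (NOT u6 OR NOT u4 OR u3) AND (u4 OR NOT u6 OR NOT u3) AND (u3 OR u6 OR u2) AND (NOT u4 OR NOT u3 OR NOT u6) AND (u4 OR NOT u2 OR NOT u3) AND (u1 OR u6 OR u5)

5

There are 2^6 = 64 truth assignments over (u1, u2, u3, u4, u5, u6).
Split on u3. With u3 = true, the clauses containing u3 are satisfied and NOT u3 drops from the rest; 2 of the 2^5 = 32 assignments to the other variables satisfy what remains.
With u3 = false, by the same count on the reduced clause set, 3 assignments work.
(One model: u1=F, u2=F, u3=T, u4=F, u5=T, u6=F.)
Total: 2 + 3 = 5.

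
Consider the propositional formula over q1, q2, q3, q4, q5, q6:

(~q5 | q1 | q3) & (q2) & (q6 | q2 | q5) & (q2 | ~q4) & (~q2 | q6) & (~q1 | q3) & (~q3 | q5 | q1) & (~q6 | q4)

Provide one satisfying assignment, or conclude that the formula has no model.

The clause (q2) is unit, so q2 = 1.
The clause (q6) is unit, so q6 = 1.
The clause (q4) is unit, so q4 = 1.
Try q1 = 0.
Try q5 = 1.
The clause (q3) is unit, so q3 = 1.
All clauses are satisfied.

q1 ↦ 0,  q2 ↦ 1,  q3 ↦ 1,  q4 ↦ 1,  q5 ↦ 1,  q6 ↦ 1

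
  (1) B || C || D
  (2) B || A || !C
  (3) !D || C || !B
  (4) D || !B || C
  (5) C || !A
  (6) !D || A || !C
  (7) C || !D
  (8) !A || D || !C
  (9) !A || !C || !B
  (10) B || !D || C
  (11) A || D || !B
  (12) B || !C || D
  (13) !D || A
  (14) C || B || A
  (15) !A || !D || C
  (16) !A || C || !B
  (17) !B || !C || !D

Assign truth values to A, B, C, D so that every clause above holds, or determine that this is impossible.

A=true, B=false, C=true, D=true

Branch on C: set C = true.
Branch on B: set B = false.
The clause (A) is unit, so A = true.
The clause (D) is unit, so D = true.
Every clause now holds.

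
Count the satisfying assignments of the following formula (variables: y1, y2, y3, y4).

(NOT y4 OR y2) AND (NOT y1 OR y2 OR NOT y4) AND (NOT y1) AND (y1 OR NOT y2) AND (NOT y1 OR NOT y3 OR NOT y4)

2

There are 2^4 = 16 truth assignments over (y1, y2, y3, y4).
Split on y4. With y4 = true, the clauses containing y4 are satisfied and NOT y4 drops from the rest; 0 of the 2^3 = 8 assignments to the other variables satisfy what remains.
With y4 = false, by the same count on the reduced clause set, 2 assignments work.
(One model: y1=F, y2=F, y3=F, y4=F.)
Total: 0 + 2 = 2.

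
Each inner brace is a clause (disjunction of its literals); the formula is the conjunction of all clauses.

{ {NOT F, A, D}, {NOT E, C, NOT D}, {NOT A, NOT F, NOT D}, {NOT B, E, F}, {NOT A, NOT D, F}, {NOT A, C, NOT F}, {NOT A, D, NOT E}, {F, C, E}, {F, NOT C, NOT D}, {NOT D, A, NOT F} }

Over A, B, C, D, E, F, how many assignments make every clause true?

There are 2^6 = 64 truth assignments over (A, B, C, D, E, F).
Split on B. With B = true, the clauses containing B are satisfied and NOT B drops from the rest; 3 of the 2^5 = 32 assignments to the other variables satisfy what remains.
With B = false, by the same count on the reduced clause set, 5 assignments work.
(One model: A=F, B=F, C=F, D=F, E=T, F=F.)
Total: 3 + 5 = 8.

8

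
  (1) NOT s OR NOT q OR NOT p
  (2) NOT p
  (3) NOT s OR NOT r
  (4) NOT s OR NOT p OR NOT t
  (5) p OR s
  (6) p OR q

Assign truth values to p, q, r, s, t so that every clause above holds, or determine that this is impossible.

From the singleton clause (NOT p), p = false.
From the singleton clause (s), s = true.
From the singleton clause (NOT r), r = false.
From the singleton clause (q), q = true.
Every clause is now satisfied; t is unconstrained.

p ↦ false; q ↦ true; r ↦ false; s ↦ true; t ↦ true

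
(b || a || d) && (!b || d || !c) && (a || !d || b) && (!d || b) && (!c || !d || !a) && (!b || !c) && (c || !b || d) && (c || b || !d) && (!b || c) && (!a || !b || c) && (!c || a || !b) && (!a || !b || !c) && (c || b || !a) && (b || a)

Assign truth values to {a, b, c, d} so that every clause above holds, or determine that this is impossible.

a ↦ true; b ↦ false; c ↦ true; d ↦ false

Try d = false.
Try b = false.
The clause (a) is unit, so a = true.
The clause (c) is unit, so c = true.
This assignment satisfies each clause.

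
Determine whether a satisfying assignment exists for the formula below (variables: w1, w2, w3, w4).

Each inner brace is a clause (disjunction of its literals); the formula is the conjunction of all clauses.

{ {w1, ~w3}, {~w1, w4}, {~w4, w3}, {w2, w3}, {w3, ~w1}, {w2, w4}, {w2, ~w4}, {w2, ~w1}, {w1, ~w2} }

Suppose w1 = 1.
Unit clause (w4) forces w4 = 1.
Unit clause (w3) forces w3 = 1.
Unit clause (w2) forces w2 = 1.
Every clause now holds.
A satisfying assignment: w1 ↦ 1, w2 ↦ 1, w3 ↦ 1, w4 ↦ 1.

Yes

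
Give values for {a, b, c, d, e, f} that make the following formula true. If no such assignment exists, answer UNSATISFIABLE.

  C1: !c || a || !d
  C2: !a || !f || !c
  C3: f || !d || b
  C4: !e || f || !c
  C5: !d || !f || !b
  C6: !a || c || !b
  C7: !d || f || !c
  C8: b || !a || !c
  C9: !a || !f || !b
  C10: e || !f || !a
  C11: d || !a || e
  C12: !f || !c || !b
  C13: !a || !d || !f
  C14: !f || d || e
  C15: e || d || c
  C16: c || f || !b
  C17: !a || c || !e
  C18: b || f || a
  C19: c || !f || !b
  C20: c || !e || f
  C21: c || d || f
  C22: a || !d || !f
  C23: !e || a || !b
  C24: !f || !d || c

a=false, b=false, c=false, d=false, e=true, f=true

Try c = false.
Try a = false.
Try e = true.
Unit clause (f) forces f = true.
Unit clause (!b) forces b = false.
Unit clause (!d) forces d = false.
This assignment satisfies each clause.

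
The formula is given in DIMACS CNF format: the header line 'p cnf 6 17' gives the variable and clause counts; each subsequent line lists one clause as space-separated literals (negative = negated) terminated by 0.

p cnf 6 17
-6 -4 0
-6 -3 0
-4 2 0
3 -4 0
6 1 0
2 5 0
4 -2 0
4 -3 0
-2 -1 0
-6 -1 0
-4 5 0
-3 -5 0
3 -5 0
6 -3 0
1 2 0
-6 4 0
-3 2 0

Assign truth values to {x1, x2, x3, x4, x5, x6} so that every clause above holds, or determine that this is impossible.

UNSATISFIABLE

Branch on x6: set x6 = False.
From the singleton clause (x1), x1 = True.
From the singleton clause (¬x2), x2 = False.
From the singleton clause (¬x4), x4 = False.
From the singleton clause (x5), x5 = True.
From the singleton clause (¬x3), x3 = False.
Now (x3) is unsatisfied and unit — conflict.
Undo x6 and try x6 = True.
From the singleton clause (¬x4), x4 = False.
Now (x4) is unsatisfied and unit — conflict.
Either choice for x6 ends in contradiction.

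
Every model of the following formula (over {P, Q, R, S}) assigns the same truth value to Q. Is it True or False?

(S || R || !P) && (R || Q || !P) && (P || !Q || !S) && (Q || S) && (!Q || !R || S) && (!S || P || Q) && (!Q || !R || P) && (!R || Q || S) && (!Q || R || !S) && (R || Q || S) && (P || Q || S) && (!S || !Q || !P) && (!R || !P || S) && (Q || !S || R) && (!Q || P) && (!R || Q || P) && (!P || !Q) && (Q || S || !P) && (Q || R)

Suppose Q = true.
The clause (P) is unit, so P = true.
Now (!P) is unsatisfied and unit — conflict.
So every satisfying assignment has Q = False.

False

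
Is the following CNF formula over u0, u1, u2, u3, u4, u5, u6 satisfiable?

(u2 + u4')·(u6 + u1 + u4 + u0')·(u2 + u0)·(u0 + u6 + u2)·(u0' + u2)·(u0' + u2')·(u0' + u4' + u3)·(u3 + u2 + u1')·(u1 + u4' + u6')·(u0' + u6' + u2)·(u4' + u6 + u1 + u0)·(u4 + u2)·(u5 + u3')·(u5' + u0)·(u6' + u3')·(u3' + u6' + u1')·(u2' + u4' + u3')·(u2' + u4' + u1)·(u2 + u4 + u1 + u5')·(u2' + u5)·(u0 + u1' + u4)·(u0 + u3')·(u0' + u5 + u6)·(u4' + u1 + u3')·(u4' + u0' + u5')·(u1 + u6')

No, unsatisfiable

Try u2 = 1.
From the singleton clause (u0'), u0 = 0.
From the singleton clause (u5'), u5 = 0.
Now (u5) is unsatisfied and unit — conflict.
So u2 must be the other value — set u2 = 0.
From the singleton clause (u4'), u4 = 0.
Now (u4) is unsatisfied and unit — conflict.
Both values of u2 lead to a conflict.
No assignment satisfies every clause.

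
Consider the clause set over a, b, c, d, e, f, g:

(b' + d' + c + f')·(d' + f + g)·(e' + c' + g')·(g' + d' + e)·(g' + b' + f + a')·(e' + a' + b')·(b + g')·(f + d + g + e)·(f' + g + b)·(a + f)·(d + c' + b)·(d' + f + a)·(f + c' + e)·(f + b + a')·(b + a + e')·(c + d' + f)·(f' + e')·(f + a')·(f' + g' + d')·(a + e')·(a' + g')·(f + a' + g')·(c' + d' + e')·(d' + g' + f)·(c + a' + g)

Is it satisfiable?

Satisfiable

Try b = 1.
Try e = 0.
Try g = 0.
Try d = 1.
(f) alone gives f = 1.
(c) alone gives c = 1.
Every clause is now satisfied; a is unconstrained.
A satisfying assignment: a ↦ 1; b ↦ 1; c ↦ 1; d ↦ 1; e ↦ 0; f ↦ 1; g ↦ 0.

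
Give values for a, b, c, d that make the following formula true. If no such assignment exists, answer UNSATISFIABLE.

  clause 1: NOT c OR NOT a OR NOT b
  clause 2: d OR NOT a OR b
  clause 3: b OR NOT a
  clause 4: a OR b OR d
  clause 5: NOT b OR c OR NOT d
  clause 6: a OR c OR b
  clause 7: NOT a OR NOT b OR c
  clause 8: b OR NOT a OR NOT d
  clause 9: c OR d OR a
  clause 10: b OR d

a=false, b=true, c=true, d=true

Suppose b = true.
Suppose c = true.
(NOT a) alone gives a = false.
All clauses hold; d can take either value.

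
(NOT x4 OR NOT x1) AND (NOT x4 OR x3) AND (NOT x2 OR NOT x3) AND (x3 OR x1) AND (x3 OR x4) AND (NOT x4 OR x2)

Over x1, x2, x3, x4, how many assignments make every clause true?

There are 2^4 = 16 truth assignments over (x1, x2, x3, x4).
Check each against the 6 clauses (columns in the order x1, x2, x3, x4):
  F F F F  ✗ fails (x3 OR x1)
  F F F T  ✗ fails (NOT x4 OR x3)
  F F T F  ✓ satisfies all
  F F T T  ✗ fails (NOT x4 OR x2)
  F T F F  ✗ fails (x3 OR x1)
  F T F T  ✗ fails (NOT x4 OR x3)
  F T T F  ✗ fails (NOT x2 OR NOT x3)
  F T T T  ✗ fails (NOT x2 OR NOT x3)
  T F F F  ✗ fails (x3 OR x4)
  T F F T  ✗ fails (NOT x4 OR NOT x1)
  T F T F  ✓ satisfies all
  T F T T  ✗ fails (NOT x4 OR NOT x1)
  T T F F  ✗ fails (x3 OR x4)
  T T F T  ✗ fails (NOT x4 OR NOT x1)
  T T T F  ✗ fails (NOT x2 OR NOT x3)
  T T T T  ✗ fails (NOT x4 OR NOT x1)
2 of the 16 rows are models.

2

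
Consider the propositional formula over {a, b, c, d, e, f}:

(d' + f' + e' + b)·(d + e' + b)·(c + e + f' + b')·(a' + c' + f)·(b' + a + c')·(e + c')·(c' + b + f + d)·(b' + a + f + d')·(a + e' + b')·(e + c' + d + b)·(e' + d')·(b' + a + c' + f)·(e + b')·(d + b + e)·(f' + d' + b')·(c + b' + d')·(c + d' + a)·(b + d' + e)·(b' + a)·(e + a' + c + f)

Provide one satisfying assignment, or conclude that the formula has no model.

Suppose e = 1.
(d') alone gives d = 0.
(b) alone gives b = 1.
(a) alone gives a = 1.
Suppose c = 1.
(f) alone gives f = 1.
Every clause now holds.

a=1, b=1, c=1, d=0, e=1, f=1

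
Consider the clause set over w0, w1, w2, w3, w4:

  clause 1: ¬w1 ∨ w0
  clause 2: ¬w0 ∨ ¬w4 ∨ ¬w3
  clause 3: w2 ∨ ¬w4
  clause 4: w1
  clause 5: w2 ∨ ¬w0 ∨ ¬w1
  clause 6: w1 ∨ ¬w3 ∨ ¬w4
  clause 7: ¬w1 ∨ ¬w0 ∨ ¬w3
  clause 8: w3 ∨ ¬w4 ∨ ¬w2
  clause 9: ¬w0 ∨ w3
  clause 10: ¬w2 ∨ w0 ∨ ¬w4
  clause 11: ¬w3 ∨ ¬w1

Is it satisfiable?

Unsatisfiable

From the singleton clause (w1), w1 = True.
From the singleton clause (w0), w0 = True.
From the singleton clause (w2), w2 = True.
From the singleton clause (¬w3), w3 = False.
That conflicts with the unit clause (w3).
No assignment satisfies every clause.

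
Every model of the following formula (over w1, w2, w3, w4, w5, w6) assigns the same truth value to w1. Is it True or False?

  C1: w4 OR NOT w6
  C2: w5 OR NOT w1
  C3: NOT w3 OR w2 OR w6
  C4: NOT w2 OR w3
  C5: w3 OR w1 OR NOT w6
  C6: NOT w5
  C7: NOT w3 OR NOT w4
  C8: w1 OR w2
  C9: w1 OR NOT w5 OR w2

Suppose w1 = true.
From the singleton clause (w5), w5 = true.
Now (NOT w5) is unsatisfied and unit — conflict.
So every satisfying assignment has w1 = False.

False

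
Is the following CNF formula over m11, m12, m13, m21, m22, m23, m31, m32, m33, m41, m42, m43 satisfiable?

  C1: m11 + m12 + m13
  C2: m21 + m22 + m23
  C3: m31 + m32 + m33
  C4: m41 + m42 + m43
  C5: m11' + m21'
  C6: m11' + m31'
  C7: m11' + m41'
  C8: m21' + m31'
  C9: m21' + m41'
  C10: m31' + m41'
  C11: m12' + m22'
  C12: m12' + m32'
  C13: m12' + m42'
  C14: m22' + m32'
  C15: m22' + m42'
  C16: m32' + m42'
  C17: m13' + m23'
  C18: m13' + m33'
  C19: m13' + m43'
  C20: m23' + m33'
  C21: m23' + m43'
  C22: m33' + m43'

Branch on m11: set m11 = 0.
Branch on m12: set m12 = 1.
The clause (m22') is unit, so m22 = 0.
The clause (m32') is unit, so m32 = 0.
The clause (m42') is unit, so m42 = 0.
Branch on m21: set m21 = 1.
The clause (m31') is unit, so m31 = 0.
The clause (m33) is unit, so m33 = 1.
The clause (m41') is unit, so m41 = 0.
The clause (m43) is unit, so m43 = 1.
That conflicts with the unit clause (m43').
So m21 must be the other value — set m21 = 0.
The clause (m23) is unit, so m23 = 1.
The clause (m13') is unit, so m13 = 0.
The clause (m33') is unit, so m33 = 0.
The clause (m31) is unit, so m31 = 1.
The clause (m41') is unit, so m41 = 0.
The clause (m43) is unit, so m43 = 1.
That conflicts with the unit clause (m43').
Either choice for m21 ends in contradiction.
So m12 must be the other value — set m12 = 0.
The clause (m13) is unit, so m13 = 1.
The clause (m23') is unit, so m23 = 0.
The clause (m33') is unit, so m33 = 0.
The clause (m43') is unit, so m43 = 0.
Branch on m21: set m21 = 1.
The clause (m31') is unit, so m31 = 0.
The clause (m32) is unit, so m32 = 1.
The clause (m41') is unit, so m41 = 0.
The clause (m42) is unit, so m42 = 1.
That conflicts with the unit clause (m42').
So m21 must be the other value — set m21 = 0.
The clause (m22) is unit, so m22 = 1.
The clause (m32') is unit, so m32 = 0.
The clause (m31) is unit, so m31 = 1.
The clause (m41') is unit, so m41 = 0.
The clause (m42) is unit, so m42 = 1.
That conflicts with the unit clause (m42').
Either choice for m21 ends in contradiction.
Either choice for m12 ends in contradiction.
So m11 must be the other value — set m11 = 1.
The clause (m21') is unit, so m21 = 0.
The clause (m31') is unit, so m31 = 0.
The clause (m41') is unit, so m41 = 0.
Branch on m22: set m22 = 1.
The clause (m12') is unit, so m12 = 0.
The clause (m32') is unit, so m32 = 0.
The clause (m33) is unit, so m33 = 1.
The clause (m42') is unit, so m42 = 0.
The clause (m43) is unit, so m43 = 1.
That conflicts with the unit clause (m43').
So m22 must be the other value — set m22 = 0.
The clause (m23) is unit, so m23 = 1.
The clause (m13') is unit, so m13 = 0.
The clause (m33') is unit, so m33 = 0.
The clause (m32) is unit, so m32 = 1.
The clause (m12') is unit, so m12 = 0.
The clause (m42') is unit, so m42 = 0.
The clause (m43) is unit, so m43 = 1.
That conflicts with the unit clause (m43').
Either choice for m22 ends in contradiction.
Either choice for m11 ends in contradiction.
No assignment satisfies every clause.

Unsatisfiable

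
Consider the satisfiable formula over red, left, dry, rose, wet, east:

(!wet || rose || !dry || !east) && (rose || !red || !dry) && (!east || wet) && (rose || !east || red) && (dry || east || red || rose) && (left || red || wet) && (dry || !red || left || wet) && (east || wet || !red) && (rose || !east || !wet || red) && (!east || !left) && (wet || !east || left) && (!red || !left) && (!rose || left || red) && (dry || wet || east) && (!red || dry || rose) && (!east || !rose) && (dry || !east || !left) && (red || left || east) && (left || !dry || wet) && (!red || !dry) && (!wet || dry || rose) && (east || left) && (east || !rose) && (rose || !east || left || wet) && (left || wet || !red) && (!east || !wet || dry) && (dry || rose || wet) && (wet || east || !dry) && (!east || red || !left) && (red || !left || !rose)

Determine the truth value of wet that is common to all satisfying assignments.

True

Suppose wet = false.
The clause (!east) is unit, so east = false.
The clause (!red) is unit, so red = false.
The clause (left) is unit, so left = true.
The clause (dry) is unit, so dry = true.
Now (!dry) is unsatisfied and unit — conflict.
So every satisfying assignment has wet = True.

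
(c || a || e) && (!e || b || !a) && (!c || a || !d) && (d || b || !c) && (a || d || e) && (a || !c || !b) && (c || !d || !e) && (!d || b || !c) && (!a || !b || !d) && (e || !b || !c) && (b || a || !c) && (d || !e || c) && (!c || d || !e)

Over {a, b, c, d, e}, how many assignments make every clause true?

There are 2^5 = 32 truth assignments over (a, b, c, d, e).
Split on b. With b = true, the clauses containing b are satisfied and !b drops from the rest; 1 of the 2^4 = 16 assignments to the other variables satisfy what remains.
With b = false, by the same count on the reduced clause set, 2 assignments work.
Total: 1 + 2 = 3.

3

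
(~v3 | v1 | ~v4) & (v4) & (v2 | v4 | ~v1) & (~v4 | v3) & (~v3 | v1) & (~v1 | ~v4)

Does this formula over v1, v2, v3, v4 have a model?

Unsatisfiable

The clause (v4) is unit, so v4 = 1.
The clause (v3) is unit, so v3 = 1.
The clause (v1) is unit, so v1 = 1.
That conflicts with the unit clause (~v1).
No assignment satisfies every clause.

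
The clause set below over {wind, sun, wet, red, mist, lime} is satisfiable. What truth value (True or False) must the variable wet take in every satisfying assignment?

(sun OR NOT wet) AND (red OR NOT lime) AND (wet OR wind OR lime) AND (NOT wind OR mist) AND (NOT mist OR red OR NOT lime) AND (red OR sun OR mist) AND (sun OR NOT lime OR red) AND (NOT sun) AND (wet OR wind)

False

Suppose wet = true.
Unit clause (sun) forces sun = true.
That conflicts with the unit clause (NOT sun).
So every satisfying assignment has wet = False.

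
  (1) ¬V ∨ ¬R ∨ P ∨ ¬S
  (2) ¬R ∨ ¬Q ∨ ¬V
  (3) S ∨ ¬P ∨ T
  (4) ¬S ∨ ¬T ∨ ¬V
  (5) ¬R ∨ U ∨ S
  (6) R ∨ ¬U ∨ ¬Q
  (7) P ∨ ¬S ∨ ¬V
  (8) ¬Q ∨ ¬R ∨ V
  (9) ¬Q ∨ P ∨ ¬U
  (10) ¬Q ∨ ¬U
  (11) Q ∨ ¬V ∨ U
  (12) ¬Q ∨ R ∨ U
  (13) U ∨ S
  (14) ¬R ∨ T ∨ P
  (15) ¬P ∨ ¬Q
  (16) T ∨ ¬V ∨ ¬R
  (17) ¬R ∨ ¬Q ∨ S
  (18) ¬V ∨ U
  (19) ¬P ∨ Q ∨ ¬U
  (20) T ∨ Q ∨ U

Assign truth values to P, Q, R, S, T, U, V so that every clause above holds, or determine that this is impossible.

Case Q = False:
Case V = False:
Case U = False:
From the singleton clause (S), S = True.
From the singleton clause (T), T = True.
Every clause is now satisfied; P, R are unconstrained.

P ↦ False; Q ↦ False; R ↦ True; S ↦ True; T ↦ True; U ↦ False; V ↦ False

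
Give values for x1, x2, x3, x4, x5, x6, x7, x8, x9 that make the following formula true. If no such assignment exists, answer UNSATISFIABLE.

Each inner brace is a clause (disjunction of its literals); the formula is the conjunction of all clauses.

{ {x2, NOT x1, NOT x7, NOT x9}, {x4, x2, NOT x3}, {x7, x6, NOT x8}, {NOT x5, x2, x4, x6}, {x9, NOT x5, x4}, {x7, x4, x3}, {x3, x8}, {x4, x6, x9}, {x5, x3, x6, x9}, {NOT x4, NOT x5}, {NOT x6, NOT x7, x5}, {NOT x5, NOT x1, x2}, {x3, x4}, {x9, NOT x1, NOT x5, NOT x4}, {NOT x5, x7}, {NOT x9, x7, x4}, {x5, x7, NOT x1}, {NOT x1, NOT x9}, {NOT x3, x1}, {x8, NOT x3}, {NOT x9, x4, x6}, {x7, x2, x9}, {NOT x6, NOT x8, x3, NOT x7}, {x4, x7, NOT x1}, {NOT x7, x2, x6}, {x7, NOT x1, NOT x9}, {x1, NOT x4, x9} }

Branch on x3: set x3 = true.
(x1) alone gives x1 = true.
(NOT x9) alone gives x9 = false.
(x8) alone gives x8 = true.
Branch on x4: set x4 = true.
(NOT x5) alone gives x5 = false.
(x7) alone gives x7 = true.
(NOT x6) alone gives x6 = false.
(x2) alone gives x2 = true.
All clauses are satisfied.

x1: true; x2: true; x3: true; x4: true; x5: false; x6: false; x7: true; x8: true; x9: false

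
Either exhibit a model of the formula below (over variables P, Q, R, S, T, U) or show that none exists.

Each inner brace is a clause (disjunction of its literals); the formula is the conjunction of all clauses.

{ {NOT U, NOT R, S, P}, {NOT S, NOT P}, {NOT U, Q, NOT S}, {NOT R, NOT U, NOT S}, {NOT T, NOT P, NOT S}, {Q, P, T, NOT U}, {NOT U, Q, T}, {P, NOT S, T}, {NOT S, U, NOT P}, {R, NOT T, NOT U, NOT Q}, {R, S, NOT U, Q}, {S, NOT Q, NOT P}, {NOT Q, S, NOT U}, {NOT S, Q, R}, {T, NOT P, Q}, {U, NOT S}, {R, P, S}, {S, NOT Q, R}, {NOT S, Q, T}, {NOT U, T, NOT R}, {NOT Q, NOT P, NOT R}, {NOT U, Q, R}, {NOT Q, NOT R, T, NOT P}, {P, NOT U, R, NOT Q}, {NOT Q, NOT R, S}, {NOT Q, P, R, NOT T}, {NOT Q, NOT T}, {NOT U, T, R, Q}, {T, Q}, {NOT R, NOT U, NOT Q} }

P ↦ true; Q ↦ false; R ↦ true; S ↦ false; T ↦ true; U ↦ false

Branch on S: set S = false.
Branch on Q: set Q = false.
The clause (T) is unit, so T = true.
Branch on R: set R = true.
Branch on U: set U = false.
All clauses hold; P can take either value.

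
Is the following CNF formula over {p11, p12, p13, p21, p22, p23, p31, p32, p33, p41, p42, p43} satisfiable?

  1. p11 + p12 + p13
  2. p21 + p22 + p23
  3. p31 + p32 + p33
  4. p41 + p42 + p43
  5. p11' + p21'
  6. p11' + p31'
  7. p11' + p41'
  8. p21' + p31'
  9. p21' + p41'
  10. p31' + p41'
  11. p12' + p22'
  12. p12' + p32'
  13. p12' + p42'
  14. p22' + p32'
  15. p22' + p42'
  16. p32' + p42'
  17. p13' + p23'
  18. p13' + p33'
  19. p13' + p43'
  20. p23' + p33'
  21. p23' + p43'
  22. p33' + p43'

No, unsatisfiable

Try p11 = 0.
Try p12 = 1.
Unit clause (p22') forces p22 = 0.
Unit clause (p32') forces p32 = 0.
Unit clause (p42') forces p42 = 0.
Try p21 = 1.
Unit clause (p31') forces p31 = 0.
Unit clause (p33) forces p33 = 1.
Unit clause (p41') forces p41 = 0.
Unit clause (p43) forces p43 = 1.
Now (p43') is unsatisfied and unit — conflict.
So p21 must be the other value — set p21 = 0.
Unit clause (p23) forces p23 = 1.
Unit clause (p13') forces p13 = 0.
Unit clause (p33') forces p33 = 0.
Unit clause (p31) forces p31 = 1.
Unit clause (p41') forces p41 = 0.
Unit clause (p43) forces p43 = 1.
Now (p43') is unsatisfied and unit — conflict.
Either choice for p21 ends in contradiction.
So p12 must be the other value — set p12 = 0.
Unit clause (p13) forces p13 = 1.
Unit clause (p23') forces p23 = 0.
Unit clause (p33') forces p33 = 0.
Unit clause (p43') forces p43 = 0.
Try p21 = 1.
Unit clause (p31') forces p31 = 0.
Unit clause (p32) forces p32 = 1.
Unit clause (p41') forces p41 = 0.
Unit clause (p42) forces p42 = 1.
Now (p42') is unsatisfied and unit — conflict.
So p21 must be the other value — set p21 = 0.
Unit clause (p22) forces p22 = 1.
Unit clause (p32') forces p32 = 0.
Unit clause (p31) forces p31 = 1.
Unit clause (p41') forces p41 = 0.
Unit clause (p42) forces p42 = 1.
Now (p42') is unsatisfied and unit — conflict.
Either choice for p21 ends in contradiction.
Either choice for p12 ends in contradiction.
So p11 must be the other value — set p11 = 1.
Unit clause (p21') forces p21 = 0.
Unit clause (p31') forces p31 = 0.
Unit clause (p41') forces p41 = 0.
Try p22 = 1.
Unit clause (p12') forces p12 = 0.
Unit clause (p32') forces p32 = 0.
Unit clause (p33) forces p33 = 1.
Unit clause (p42') forces p42 = 0.
Unit clause (p43) forces p43 = 1.
Now (p43') is unsatisfied and unit — conflict.
So p22 must be the other value — set p22 = 0.
Unit clause (p23) forces p23 = 1.
Unit clause (p13') forces p13 = 0.
Unit clause (p33') forces p33 = 0.
Unit clause (p32) forces p32 = 1.
Unit clause (p12') forces p12 = 0.
Unit clause (p42') forces p42 = 0.
Unit clause (p43) forces p43 = 1.
Now (p43') is unsatisfied and unit — conflict.
Either choice for p22 ends in contradiction.
Either choice for p11 ends in contradiction.
No assignment satisfies every clause.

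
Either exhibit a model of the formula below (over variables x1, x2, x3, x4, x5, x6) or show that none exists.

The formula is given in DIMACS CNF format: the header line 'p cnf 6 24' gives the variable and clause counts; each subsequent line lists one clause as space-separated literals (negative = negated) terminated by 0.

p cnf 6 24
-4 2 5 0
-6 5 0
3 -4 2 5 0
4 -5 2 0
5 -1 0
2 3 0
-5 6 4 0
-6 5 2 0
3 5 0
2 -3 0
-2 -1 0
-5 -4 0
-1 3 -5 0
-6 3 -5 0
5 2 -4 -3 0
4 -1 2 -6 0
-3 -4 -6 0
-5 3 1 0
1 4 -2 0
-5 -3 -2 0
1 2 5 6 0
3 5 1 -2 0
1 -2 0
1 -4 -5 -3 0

Branch on x6: set x6 = False.
Branch on x5: set x5 = True.
The clause (x4) is unit, so x4 = True.
But (¬x4) is also a unit clause — contradiction.
Undo x5 and try x5 = False.
The clause (¬x1) is unit, so x1 = False.
The clause (x3) is unit, so x3 = True.
The clause (x2) is unit, so x2 = True.
But (¬x2) is also a unit clause — contradiction.
Neither x5 = True nor x5 = False works.
Undo x6 and try x6 = True.
The clause (x5) is unit, so x5 = True.
The clause (¬x4) is unit, so x4 = False.
The clause (x2) is unit, so x2 = True.
The clause (¬x1) is unit, so x1 = False.
But (x1) is also a unit clause — contradiction.
Neither x6 = True nor x6 = False works.

UNSATISFIABLE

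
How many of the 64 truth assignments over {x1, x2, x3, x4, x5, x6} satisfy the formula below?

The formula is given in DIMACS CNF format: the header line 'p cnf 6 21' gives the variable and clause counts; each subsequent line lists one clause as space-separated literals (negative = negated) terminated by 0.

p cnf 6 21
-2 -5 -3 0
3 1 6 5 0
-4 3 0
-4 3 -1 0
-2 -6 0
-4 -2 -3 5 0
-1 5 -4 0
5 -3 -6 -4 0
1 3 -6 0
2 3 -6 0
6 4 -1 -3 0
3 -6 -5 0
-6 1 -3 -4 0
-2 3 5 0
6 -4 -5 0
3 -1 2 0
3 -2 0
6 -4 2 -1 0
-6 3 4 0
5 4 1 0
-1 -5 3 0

7

There are 2^6 = 64 truth assignments over (x1, x2, x3, x4, x5, x6).
Split on x2. With x2 = True, the clauses containing x2 are satisfied and ¬x2 drops from the rest; 0 of the 2^5 = 32 assignments to the other variables satisfy what remains.
With x2 = False, by the same count on the reduced clause set, 7 assignments work.
(One model: x1=F, x2=F, x3=F, x4=F, x5=T, x6=F.)
Total: 0 + 7 = 7.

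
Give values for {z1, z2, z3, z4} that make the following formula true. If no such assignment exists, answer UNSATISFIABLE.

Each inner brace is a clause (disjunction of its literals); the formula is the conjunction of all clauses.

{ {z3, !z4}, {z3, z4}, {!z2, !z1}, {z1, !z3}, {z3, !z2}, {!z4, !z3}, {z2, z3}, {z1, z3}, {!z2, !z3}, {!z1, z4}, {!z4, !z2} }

UNSATISFIABLE

Branch on z3: set z3 = true.
(z1) alone gives z1 = true.
(!z2) alone gives z2 = false.
(!z4) alone gives z4 = false.
Now (z4) is unsatisfied and unit — conflict.
Undo z3 and try z3 = false.
(!z4) alone gives z4 = false.
Now (z4) is unsatisfied and unit — conflict.
Neither z3 = true nor z3 = false works.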